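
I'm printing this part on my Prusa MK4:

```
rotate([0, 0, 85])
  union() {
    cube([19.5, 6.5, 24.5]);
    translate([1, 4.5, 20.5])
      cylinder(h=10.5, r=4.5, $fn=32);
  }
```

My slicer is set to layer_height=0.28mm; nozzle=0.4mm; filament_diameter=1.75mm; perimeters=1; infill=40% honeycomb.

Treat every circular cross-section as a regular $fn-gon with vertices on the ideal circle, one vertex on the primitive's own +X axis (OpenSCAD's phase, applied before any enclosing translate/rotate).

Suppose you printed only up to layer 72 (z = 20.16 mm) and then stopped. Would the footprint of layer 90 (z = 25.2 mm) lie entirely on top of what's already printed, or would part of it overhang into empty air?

part overhangs

Compare the two slices. At z = 20.16: the 19.5×6.5 cube contributes its full rectangle (area 126.75 mm²); the cylinder at (1, 4.5) is absent (z outside [20.5, 31]); Combining (union): only the 19.5×6.5 cube is present, so the union is just that shape — area = 126.75 mm²; (whole slice rotated 85° about Z — lengths, areas and connectivity unchanged). At z = 25.2: the cube is not intersected at this z (z outside [0, 24.5]); the r=4.5 cylinder at (1, 4.5) contributes a regular 32-gon of circumradius 4.5 (area = (32/2)·4.500²·sin(360°/32) = 63.21 mm²); Taking the union: only the r=4.5 cylinder at (1, 4.5) is present, so the union is just that shape — area = 63.21 mm²; (whole slice rotated 85° about Z — lengths, areas and connectivity unchanged). Checking containment: at z = 25.2 the cross-section extends beyond the z = 20.16 cross-section by about 32.29 mm².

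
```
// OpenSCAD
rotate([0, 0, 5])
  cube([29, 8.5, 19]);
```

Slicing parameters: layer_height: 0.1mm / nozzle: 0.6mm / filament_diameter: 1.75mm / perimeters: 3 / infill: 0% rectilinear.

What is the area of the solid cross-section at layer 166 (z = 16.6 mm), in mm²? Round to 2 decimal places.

At z = 16.6 mm: the cube is present — its section is the full 29×8.5 rectangle (area 246.50 mm²); (whole slice rotated 5° about Z — lengths, areas and connectivity unchanged). Overall, the cross-section is a single solid region. Net area = 246.50 mm².

246.50 mm²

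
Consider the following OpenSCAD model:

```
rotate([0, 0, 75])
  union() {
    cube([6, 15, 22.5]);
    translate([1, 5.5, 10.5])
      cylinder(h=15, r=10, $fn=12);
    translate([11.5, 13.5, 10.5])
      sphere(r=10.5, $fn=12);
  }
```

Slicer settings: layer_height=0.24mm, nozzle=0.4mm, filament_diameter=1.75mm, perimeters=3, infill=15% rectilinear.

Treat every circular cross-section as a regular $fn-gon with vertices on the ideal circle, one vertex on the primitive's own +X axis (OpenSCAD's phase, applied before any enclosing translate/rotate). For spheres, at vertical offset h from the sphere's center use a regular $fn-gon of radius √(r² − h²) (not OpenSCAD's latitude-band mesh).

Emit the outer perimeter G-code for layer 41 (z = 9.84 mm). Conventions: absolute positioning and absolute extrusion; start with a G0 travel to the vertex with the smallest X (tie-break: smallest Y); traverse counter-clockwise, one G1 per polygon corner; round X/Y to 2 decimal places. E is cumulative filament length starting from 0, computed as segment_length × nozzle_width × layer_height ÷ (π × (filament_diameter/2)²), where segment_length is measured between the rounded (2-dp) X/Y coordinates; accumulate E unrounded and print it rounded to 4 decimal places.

At z = 9.84 mm: the cube (footprint 6×15) is included at this height; the cylinder at (1, 5.5) does not reach this height (z outside [10.5, 25.5]); the r=10.5 sphere at (11.5, 13.5) contributes a regular 12-gon of circumradius √(10.5²−0.66²) = 10.479; Merging all regions: the regions partially overlap (shared area 35.97 mm²), so overlapping operands fuse into one piece — 1 connected region; (rotated 75° about Z; rotation is an isometry so areas/perimeters/island counts are preserved). The outline is a single polygon with 15 vertices. Extrusion per mm of travel: 0.4 × 0.24 / (π × 0.875²) = 0.039912. Accumulating E over each segment gives final E = 3.1997.

G0 X-20.19 Y11.89 Z9.84
G1 X-17.47 Y7.19 E0.2167
G1 X-14.12 Y5.26 E0.3710
G1 X-14.49 Y3.88 E0.4281
G1 X0.00 Y0.00 E1.0268
G1 X1.55 Y5.80 E1.2664
G1 X-2.97 Y7.01 E1.4531
G1 X-2.65 Y7.19 E1.4678
G1 X0.06 Y11.89 E1.6843
G1 X0.06 Y17.31 E1.9007
G1 X-2.65 Y22.01 E2.1172
G1 X-7.35 Y24.72 E2.3337
G1 X-12.78 Y24.72 E2.5504
G1 X-17.47 Y22.01 E2.7666
G1 X-20.19 Y17.31 E2.9834
G1 X-20.19 Y11.89 E3.1997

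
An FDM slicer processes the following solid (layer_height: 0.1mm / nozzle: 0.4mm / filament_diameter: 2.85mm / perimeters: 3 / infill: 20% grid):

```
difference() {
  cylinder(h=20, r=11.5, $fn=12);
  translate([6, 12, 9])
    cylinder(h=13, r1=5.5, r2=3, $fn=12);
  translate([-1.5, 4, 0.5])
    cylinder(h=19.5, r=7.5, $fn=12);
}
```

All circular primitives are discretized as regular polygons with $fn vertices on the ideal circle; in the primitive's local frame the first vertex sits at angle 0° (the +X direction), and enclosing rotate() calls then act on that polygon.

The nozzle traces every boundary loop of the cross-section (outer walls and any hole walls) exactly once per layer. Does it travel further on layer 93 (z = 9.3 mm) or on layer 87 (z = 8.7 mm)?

Layer 93 (z = 9.3): the r=11.5 cylinder contributes a regular 12-gon of circumradius 11.5 (perimeter = 2·12·11.500·sin(180°/12) = 71.43 mm); the cone at (6, 12) (r1=5.5→r2=3) has section circumradius 5.442 here — a regular 12-gon (perimeter = 2·12·5.442·sin(180°/12) = 33.81 mm); the cylinder at (-1.5, 4): section is a regular 12-gon, circumradius r=7.5 (perimeter = 2·12·7.500·sin(180°/12) = 46.59 mm); Subtracting the remaining from the first: starting from the r=11.5 cylinder, the cone at (6, 12) partially overlaps it — only the 18.67 mm² overlap (of its 88.86 mm²) is removed, clipping the outline; the r=7.5 cylinder at (-1.5, 4) partially overlaps it — only the 159.80 mm² overlap (of its 168.75 mm²) is removed, clipping the outline — boundary = 89.45 mm. So its perimeter = 89.45 mm. Layer 87 (z = 8.7): the cylinder: section is a regular 12-gon, circumradius r=11.5 (perimeter = 2·12·11.500·sin(180°/12) = 71.43 mm); the cone at (6, 12) is absent (z outside [9, 22]); the cylinder at (-1.5, 4): section is a regular 12-gon, circumradius r=7.5 (perimeter = 2·12·7.500·sin(180°/12) = 46.59 mm); Taking the first minus the rest: starting from the r=11.5 cylinder, the r=7.5 cylinder at (-1.5, 4) partially overlaps it — only the 166.90 mm² overlap (of its 168.75 mm²) is removed, clipping the outline — boundary = 101.06 mm. So its perimeter = 101.06 mm. Layer 87 is larger (101.06 vs 89.45 mm).

layer 87 (z = 8.7 mm)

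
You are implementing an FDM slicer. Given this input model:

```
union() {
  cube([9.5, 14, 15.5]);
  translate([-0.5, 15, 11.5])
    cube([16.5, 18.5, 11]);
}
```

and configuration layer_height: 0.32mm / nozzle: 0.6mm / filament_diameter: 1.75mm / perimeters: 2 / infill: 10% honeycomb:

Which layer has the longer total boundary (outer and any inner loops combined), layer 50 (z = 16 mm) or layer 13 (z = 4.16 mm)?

Layer 50 (z = 16): the cube does not reach this height (z outside [0, 15.5]); the cube at (-0.5, 15) is present — its section is the full 16.5×18.5 rectangle (perimeter 70.00 mm); Combining (union): only the 16.5×18.5 cube at (-0.5, 15) is present, so the union is just that shape — boundary = 70.00 mm. So its perimeter = 70.00 mm. Layer 13 (z = 4.16): the cube is present — its section is the full 9.5×14 rectangle (perimeter 47.00 mm); the cube at (-0.5, 15) is absent (z outside [11.5, 22.5]); Taking the union: only the 9.5×14 cube is present, so the union is just that shape — boundary = 47.00 mm. So its perimeter = 47.00 mm. Layer 50 is larger (70.00 vs 47.00 mm).

layer 50 (z = 16 mm)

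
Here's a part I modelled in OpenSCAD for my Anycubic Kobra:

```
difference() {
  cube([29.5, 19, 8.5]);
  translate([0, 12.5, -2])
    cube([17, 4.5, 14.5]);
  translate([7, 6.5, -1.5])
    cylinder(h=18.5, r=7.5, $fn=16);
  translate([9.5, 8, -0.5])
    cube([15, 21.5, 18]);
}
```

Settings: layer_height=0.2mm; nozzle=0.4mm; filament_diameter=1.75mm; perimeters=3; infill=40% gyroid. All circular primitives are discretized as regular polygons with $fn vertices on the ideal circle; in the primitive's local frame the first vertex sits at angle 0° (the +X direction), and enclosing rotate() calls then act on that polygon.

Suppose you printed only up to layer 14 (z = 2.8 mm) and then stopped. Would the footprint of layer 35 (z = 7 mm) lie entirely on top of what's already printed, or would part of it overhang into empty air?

entirely on top

Compare the two slices. At z = 2.8: the cube (footprint 29.5×19) is included at this height (area 560.50 mm²); the cube at (0, 12.5) is present — its section is the full 17×4.5 rectangle (area 76.50 mm²); the r=7.5 cylinder at (7, 6.5) contributes a regular 16-gon of circumradius 7.5 (area = (16/2)·7.500²·sin(360°/16) = 172.21 mm²); the cube at (9.5, 8) is present — its section is the full 15×21.5 rectangle (area 322.50 mm²); After the difference (first − rest): starting from the 29.5×19 cube (560.50 mm²), the 17×4.5 cube at (0, 12.5) lies inside it touching the edge (removes its full 76.50 mm²); the r=7.5 cylinder at (7, 6.5) partially overlaps it — only the 158.31 mm² overlap (of its 172.21 mm²) is removed, clipping the outline; the 15×21.5 cube at (9.5, 8) partially overlaps it — only the 114.61 mm² overlap (of its 322.50 mm²) is removed, clipping the outline — area = 211.08 mm². At z = 7: the 29.5×19 cube contributes its full rectangle (area 560.50 mm²); the cube at (0, 12.5) (footprint 17×4.5) is included at this height (area 76.50 mm²); the r=7.5 cylinder at (7, 6.5) contributes a regular 16-gon of circumradius 7.5 (area = (16/2)·7.500²·sin(360°/16) = 172.21 mm²); the 15×21.5 cube at (9.5, 8) contributes its full rectangle (area 322.50 mm²); Taking the first minus the rest: starting from the 29.5×19 cube (560.50 mm²), the 17×4.5 cube at (0, 12.5) lies inside it touching the edge (removes its full 76.50 mm²); the r=7.5 cylinder at (7, 6.5) partially overlaps it — only the 158.31 mm² overlap (of its 172.21 mm²) is removed, clipping the outline; the 15×21.5 cube at (9.5, 8) partially overlaps it — only the 114.61 mm² overlap (of its 322.50 mm²) is removed, clipping the outline — area = 211.08 mm². Checking containment: the cross-section at z = 7 is a subset of the cross-section at z = 2.8.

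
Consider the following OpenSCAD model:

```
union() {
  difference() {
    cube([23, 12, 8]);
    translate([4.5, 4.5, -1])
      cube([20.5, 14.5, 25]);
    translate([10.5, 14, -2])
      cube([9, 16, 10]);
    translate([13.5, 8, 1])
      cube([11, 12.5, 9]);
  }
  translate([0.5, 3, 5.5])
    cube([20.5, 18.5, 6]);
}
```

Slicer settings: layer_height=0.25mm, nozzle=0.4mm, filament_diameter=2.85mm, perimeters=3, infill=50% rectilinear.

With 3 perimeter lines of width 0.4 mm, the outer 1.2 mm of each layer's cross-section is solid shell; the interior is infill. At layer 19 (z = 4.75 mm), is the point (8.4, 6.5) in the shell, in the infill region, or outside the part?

outside

At z = 4.75 mm: the 23×12 cube contributes its full rectangle; the cube at (4.5, 4.5) (footprint 20.5×14.5) is included at this height; the 9×16 cube at (10.5, 14) contributes its full rectangle; the cube at (13.5, 8) is present — its section is the full 11×12.5 rectangle; Subtracting the remaining from the first: starting from the 23×12 cube, the 20.5×14.5 cube at (4.5, 4.5) partially overlaps it — only the 138.75 mm² overlap (of its 297.25 mm²) is removed, clipping the outline; the 9×16 cube at (10.5, 14) misses the remaining region (no effect); the 11×12.5 cube at (13.5, 8) misses the remaining region (no effect) — 1 connected region; the cube at (0.5, 3) is not intersected at this z (z outside [5.5, 11.5]); Taking the union: only that combined region is present, so the union is just that shape — 1 connected region. Overall, the cross-section is a single solid region. The nearest boundary edge runs (4.50, 4.50)→(23.00, 4.50); distance from the point to it = 2.00 mm. The point is not inside any of the regions above, so it lies outside the cross-section (2.00 mm from the nearest boundary).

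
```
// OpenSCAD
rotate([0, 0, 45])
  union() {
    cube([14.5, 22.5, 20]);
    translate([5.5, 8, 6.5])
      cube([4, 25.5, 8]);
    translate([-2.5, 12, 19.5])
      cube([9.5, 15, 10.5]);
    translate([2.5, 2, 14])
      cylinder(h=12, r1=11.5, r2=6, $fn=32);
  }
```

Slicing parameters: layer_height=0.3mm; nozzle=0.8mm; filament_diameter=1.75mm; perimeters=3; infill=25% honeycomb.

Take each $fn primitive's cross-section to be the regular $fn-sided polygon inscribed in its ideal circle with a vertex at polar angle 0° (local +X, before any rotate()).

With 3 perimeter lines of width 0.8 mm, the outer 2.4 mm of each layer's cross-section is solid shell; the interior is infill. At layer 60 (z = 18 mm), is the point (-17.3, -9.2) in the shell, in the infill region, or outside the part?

At z = 18 mm: the cube (footprint 14.5×22.5) is included at this height; the cube at (5.5, 8) is absent (z outside [6.5, 14.5]); the cube at (-2.5, 12) does not reach this height (z outside [19.5, 30]); the cone at (2.5, 2): at t=0.333 of its height the radius interpolates to r₁+(r₂−r₁)t = 9.667, giving a regular 32-gon of that circumradius; Combining (union): the regions partially overlap (shared area 120.88 mm²), so overlapping operands fuse into one piece — 1 connected region; (rotated 45° about Z; rotation is an isometry so areas/perimeters/island counts are preserved). Overall, the cross-section is a single solid region. Undo the 45° rotation: the query point maps to (-18.738, 5.728) in the un-rotated model frame. The nearest boundary edge runs (-7.17, 2.00)→(-6.98, 3.89); distance from the point to it = 11.90 mm. The point is not inside any of the regions above, so it lies outside the cross-section (11.90 mm from the nearest boundary).

outside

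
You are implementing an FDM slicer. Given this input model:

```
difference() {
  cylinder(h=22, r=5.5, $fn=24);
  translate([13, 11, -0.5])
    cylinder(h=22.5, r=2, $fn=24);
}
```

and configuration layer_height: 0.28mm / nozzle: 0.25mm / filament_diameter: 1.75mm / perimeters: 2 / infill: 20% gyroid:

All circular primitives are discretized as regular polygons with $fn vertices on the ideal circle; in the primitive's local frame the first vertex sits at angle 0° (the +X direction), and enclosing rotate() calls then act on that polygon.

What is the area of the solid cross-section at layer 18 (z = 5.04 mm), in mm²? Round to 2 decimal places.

93.95 mm²

At z = 5.04 mm: the r=5.5 cylinder contributes a regular 24-gon of circumradius 5.5 (area = (24/2)·5.500²·sin(360°/24) = 93.95 mm²); the cylinder at (13, 11): section is a regular 24-gon, circumradius r=2 (area = (24/2)·2.000²·sin(360°/24) = 12.42 mm²); Subtracting the remaining from the first: starting from the r=5.5 cylinder (93.95 mm²), the r=2 cylinder at (13, 11) misses the remaining region (no effect) — area = 93.95 mm². Overall, the cross-section is a single solid region. Net area = 93.95 mm².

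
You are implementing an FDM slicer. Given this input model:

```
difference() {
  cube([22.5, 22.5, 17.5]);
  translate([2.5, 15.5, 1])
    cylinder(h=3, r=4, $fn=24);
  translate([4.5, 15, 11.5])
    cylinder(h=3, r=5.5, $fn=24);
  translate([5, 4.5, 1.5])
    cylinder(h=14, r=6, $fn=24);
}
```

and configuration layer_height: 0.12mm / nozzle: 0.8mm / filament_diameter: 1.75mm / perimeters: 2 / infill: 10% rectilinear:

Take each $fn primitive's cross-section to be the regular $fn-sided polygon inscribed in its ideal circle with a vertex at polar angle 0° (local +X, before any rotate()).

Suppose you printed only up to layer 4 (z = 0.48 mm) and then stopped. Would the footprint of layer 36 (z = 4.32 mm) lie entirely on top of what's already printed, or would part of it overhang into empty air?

entirely on top

Compare the two slices. At z = 0.48: the cube (footprint 22.5×22.5) is included at this height (area 506.25 mm²); the cylinder at (2.5, 15.5) is not intersected at this z (z outside [1, 4]); the cylinder at (4.5, 15) is not intersected at this z (z outside [11.5, 14.5]); the cylinder at (5, 4.5) is not intersected at this z (z outside [1.5, 15.5]); Taking the first minus the rest: none of the subtracted shapes is present at this height, so the 22.5×22.5 cube is unchanged — area = 506.25 mm². At z = 4.32: the cube is present — its section is the full 22.5×22.5 rectangle (area 506.25 mm²); the cylinder at (2.5, 15.5) is not intersected at this z (z outside [1, 4]); the cylinder at (4.5, 15) does not reach this height (z outside [11.5, 14.5]); the r=6 cylinder at (5, 4.5) contributes a regular 24-gon of circumradius 6 (area = (24/2)·6.000²·sin(360°/24) = 111.81 mm²); After the difference (first − rest): starting from the 22.5×22.5 cube (506.25 mm²), the r=6 cylinder at (5, 4.5) partially overlaps it — only the 99.68 mm² overlap (of its 111.81 mm²) is removed, clipping the outline — area = 406.57 mm². Checking containment: the cross-section at z = 4.32 is a subset of the cross-section at z = 0.48.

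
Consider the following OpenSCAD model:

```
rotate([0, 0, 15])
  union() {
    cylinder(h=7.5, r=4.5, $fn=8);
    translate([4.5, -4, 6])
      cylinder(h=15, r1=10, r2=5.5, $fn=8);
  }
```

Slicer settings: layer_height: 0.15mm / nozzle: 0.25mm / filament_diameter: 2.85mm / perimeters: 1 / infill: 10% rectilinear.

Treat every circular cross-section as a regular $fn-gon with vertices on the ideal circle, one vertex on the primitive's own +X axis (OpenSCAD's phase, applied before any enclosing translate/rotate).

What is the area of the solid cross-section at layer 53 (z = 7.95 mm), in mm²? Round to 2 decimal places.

250.72 mm²

At z = 7.95 mm: the cylinder is not intersected at this z (z outside [0, 7.5]); the cone at (4.5, -4) (r1=10→r2=5.5) has section circumradius 9.415 here — a regular 8-gon (area = (8/2)·9.415²·sin(360°/8) = 250.72 mm²); Combining (union): only the cone at (4.5, -4) is present, so the union is just that shape — area = 250.72 mm²; (rotated 15° about Z; rotation is an isometry so areas/perimeters/island counts are preserved). Overall, the cross-section is a single solid region. Net area = 250.72 mm².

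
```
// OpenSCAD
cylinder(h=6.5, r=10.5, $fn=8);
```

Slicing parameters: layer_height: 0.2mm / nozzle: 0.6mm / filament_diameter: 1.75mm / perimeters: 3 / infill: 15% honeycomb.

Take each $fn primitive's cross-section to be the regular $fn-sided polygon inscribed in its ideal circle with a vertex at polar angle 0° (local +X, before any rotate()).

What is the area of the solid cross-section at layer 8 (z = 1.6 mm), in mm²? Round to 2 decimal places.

311.83 mm²

At z = 1.6 mm: the cylinder: section is a regular 8-gon, circumradius r=10.5 (area = (8/2)·10.500²·sin(360°/8) = 311.83 mm²). Overall, the cross-section is a single solid region. Net area = 311.83 mm².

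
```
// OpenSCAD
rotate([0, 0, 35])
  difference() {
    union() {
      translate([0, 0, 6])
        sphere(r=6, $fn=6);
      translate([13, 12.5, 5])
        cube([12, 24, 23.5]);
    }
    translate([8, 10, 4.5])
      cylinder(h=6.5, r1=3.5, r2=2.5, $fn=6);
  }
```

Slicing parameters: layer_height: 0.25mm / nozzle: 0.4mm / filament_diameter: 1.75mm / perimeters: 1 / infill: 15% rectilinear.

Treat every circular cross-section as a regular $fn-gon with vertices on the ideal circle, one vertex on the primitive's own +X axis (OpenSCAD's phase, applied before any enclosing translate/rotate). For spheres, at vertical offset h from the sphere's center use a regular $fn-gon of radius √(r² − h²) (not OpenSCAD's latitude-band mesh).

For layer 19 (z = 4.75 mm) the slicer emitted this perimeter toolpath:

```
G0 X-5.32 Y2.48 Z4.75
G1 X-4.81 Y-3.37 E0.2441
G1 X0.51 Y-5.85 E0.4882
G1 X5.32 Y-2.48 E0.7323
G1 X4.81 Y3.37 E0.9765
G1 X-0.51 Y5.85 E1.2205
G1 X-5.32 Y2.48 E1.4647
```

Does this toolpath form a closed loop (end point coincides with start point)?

Start point (G0): (-5.32, 2.48). End point (last G1): the path returns to the start — closed.

yes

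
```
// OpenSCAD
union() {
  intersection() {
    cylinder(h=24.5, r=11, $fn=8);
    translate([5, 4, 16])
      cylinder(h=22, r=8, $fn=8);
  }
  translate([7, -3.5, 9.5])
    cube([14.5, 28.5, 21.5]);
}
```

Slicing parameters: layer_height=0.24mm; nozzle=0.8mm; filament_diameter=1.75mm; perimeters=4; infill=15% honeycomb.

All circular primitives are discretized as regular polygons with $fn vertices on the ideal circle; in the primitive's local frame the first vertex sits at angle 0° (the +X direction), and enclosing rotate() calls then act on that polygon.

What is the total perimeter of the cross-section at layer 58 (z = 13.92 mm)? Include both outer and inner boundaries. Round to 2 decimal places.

86.00 mm

At z = 13.92 mm: the r=11 cylinder contributes a regular 8-gon of circumradius 11 (perimeter = 2·8·11.000·sin(180°/8) = 67.35 mm); the cylinder at (5, 4) does not reach this height (z outside [16, 38]); Taking the intersection: at least one operand is absent at this height, so nothing remains; the cube at (7, -3.5) is present — its section is the full 14.5×28.5 rectangle (perimeter 86.00 mm); Taking the union: only the 14.5×28.5 cube at (7, -3.5) is present, so the union is just that shape — boundary = 86.00 mm. Overall, the cross-section is a single solid region. Total boundary length (outer) = 86.00 mm.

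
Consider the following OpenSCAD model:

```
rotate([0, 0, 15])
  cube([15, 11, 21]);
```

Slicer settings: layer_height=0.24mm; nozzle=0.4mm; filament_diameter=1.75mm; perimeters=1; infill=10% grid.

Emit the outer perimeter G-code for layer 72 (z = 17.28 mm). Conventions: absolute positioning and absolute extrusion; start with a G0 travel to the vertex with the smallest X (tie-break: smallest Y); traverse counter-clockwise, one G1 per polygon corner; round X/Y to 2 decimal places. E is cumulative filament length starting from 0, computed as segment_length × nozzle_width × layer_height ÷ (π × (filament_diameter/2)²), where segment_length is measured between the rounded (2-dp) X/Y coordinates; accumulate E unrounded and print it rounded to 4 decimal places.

G0 X-2.85 Y10.63 Z17.28
G1 X0.00 Y0.00 E0.4393
G1 X14.49 Y3.88 E1.0380
G1 X11.64 Y14.51 E1.4772
G1 X-2.85 Y10.63 E2.0759

At z = 17.28 mm: the 15×11 cube contributes its full rectangle; (rotated 15° about Z; rotation is an isometry so areas/perimeters/island counts are preserved). The outline is a single polygon with 4 vertices. Extrusion per mm of travel: 0.4 × 0.24 / (π × 0.875²) = 0.039912. Accumulating E over each segment gives final E = 2.0759.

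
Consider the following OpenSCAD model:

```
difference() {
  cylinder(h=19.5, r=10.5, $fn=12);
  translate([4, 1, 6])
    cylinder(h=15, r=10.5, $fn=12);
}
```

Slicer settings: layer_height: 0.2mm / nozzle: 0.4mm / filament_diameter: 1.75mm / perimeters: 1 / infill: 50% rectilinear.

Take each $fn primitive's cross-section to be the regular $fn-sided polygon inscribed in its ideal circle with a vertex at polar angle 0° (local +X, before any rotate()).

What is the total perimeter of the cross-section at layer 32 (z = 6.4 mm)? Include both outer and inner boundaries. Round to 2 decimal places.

At z = 6.4 mm: the cylinder: section is a regular 12-gon, circumradius r=10.5 (perimeter = 2·12·10.500·sin(180°/12) = 65.22 mm); the cylinder at (4, 1): section is a regular 12-gon, circumradius r=10.5 (perimeter = 2·12·10.500·sin(180°/12) = 65.22 mm); Subtracting the remaining from the first: starting from the r=10.5 cylinder, the r=10.5 cylinder at (4, 1) partially overlaps it — only the 247.03 mm² overlap (of its 330.75 mm²) is removed, clipping the outline — boundary = 65.22 mm. Overall, the cross-section is a single solid region. Total boundary length (outer) = 65.22 mm.

65.22 mm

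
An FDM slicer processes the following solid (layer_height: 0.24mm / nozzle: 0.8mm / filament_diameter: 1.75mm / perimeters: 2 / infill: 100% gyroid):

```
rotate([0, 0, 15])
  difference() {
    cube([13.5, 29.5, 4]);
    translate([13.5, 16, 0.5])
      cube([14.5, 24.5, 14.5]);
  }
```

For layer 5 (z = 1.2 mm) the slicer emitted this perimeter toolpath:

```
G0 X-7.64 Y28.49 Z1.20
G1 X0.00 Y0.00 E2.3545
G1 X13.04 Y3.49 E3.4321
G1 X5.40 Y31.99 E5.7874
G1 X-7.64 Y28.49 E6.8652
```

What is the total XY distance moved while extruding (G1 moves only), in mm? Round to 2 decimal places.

86.00 mm

Sum the Euclidean lengths of each G1 segment: total = 86.00 mm.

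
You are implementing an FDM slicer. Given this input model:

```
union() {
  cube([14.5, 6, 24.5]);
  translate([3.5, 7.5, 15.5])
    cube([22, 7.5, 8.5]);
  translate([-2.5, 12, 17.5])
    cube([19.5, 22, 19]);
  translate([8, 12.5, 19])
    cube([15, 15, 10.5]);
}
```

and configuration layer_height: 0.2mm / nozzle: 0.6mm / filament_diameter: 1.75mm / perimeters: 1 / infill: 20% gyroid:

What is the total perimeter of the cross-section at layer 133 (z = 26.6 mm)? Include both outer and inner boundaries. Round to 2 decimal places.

95.00 mm

At z = 26.6 mm: the cube is absent (z outside [0, 24.5]); the cube at (3.5, 7.5) is not intersected at this z (z outside [15.5, 24]); the cube at (-2.5, 12) (footprint 19.5×22) is included at this height (perimeter 83.00 mm); the 15×15 cube at (8, 12.5) contributes its full rectangle (perimeter 60.00 mm); Combining (union): the regions partially overlap (shared area 135.00 mm²), so the edge portions inside another operand are dropped and the merged outline is re-measured after clipping — boundary = 95.00 mm. Overall, the cross-section is a single solid region. Total boundary length (outer) = 95.00 mm.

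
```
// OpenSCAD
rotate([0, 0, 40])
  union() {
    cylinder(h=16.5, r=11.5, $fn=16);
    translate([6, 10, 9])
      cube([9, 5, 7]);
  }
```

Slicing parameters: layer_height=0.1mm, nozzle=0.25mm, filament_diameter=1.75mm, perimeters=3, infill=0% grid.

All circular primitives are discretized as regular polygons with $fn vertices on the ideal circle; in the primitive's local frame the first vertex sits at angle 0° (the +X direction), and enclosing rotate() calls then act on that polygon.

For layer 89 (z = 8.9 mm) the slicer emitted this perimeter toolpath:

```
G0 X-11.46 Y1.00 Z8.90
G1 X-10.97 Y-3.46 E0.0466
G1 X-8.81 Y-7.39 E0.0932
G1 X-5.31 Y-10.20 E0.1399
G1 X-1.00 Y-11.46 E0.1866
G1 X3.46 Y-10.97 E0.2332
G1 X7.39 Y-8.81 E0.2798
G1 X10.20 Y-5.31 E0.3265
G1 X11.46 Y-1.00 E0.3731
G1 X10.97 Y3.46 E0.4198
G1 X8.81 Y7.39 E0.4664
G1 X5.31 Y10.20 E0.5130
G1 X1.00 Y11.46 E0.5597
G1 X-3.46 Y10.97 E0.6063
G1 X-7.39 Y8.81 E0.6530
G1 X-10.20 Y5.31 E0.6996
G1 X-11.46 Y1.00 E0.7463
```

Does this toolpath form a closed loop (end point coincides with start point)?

Start point (G0): (-11.46, 1.00). End point (last G1): the path returns to the start — closed.

yes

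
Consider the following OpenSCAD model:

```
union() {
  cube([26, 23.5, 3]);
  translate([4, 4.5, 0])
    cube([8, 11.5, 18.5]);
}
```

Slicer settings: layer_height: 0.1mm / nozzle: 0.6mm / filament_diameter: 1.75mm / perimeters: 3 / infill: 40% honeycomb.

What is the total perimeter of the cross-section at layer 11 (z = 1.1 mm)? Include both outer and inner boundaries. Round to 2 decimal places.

99.00 mm

At z = 1.1 mm: the cube (footprint 26×23.5) is included at this height (perimeter 99.00 mm); the cube at (4, 4.5) is present — its section is the full 8×11.5 rectangle (perimeter 39.00 mm); Merging all regions: the 8×11.5 cube at (4, 4.5) lies entirely inside the 26×23.5 cube, so the union is just the 26×23.5 cube — boundary = 99.00 mm. Overall, the cross-section is a single solid region. Total boundary length (outer) = 99.00 mm.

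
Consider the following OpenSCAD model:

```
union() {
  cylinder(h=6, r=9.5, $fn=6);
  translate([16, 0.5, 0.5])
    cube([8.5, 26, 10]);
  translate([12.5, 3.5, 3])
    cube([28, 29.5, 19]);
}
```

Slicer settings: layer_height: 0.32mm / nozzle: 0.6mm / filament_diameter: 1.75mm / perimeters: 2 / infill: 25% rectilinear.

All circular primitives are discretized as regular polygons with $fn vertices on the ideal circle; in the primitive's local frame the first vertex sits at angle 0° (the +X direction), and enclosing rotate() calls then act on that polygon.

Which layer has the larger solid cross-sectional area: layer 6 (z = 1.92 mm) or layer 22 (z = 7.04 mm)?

Layer 6 (z = 1.92): the cylinder: section is a regular 6-gon, circumradius r=9.5 (area = (6/2)·9.500²·sin(360°/6) = 234.48 mm²); the 8.5×26 cube at (16, 0.5) contributes its full rectangle (area 221.00 mm²); the cube at (12.5, 3.5) does not reach this height (z outside [3, 22]); Taking the union: the 2 present regions are separate (no shared area or edge), so areas and boundary lengths simply add and each stays a separate island — area = 455.48 mm². So its area = 455.48 mm². Layer 22 (z = 7.04): the cylinder does not reach this height (z outside [0, 6]); the cube at (16, 0.5) (footprint 8.5×26) is included at this height (area 221.00 mm²); the cube at (12.5, 3.5) is present — its section is the full 28×29.5 rectangle (area 826.00 mm²); Combining (union): the regions partially overlap — summed areas 1047.00 mm² minus the doubly-counted overlap 195.50 mm² gives 851.50 mm² — area = 851.50 mm². So its area = 851.50 mm². Layer 22 is larger (851.50 vs 455.48 mm²).

layer 22 (z = 7.04 mm)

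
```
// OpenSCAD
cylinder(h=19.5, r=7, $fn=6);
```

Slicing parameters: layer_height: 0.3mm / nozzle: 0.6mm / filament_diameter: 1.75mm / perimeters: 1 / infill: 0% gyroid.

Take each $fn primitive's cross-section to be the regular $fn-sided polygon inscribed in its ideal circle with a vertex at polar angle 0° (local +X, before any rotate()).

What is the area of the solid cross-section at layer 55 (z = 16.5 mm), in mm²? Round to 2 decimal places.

127.31 mm²

At z = 16.5 mm: the r=7 cylinder contributes a regular 6-gon of circumradius 7 (area = (6/2)·7.000²·sin(360°/6) = 127.31 mm²). Overall, the cross-section is a single solid region. Net area = 127.31 mm².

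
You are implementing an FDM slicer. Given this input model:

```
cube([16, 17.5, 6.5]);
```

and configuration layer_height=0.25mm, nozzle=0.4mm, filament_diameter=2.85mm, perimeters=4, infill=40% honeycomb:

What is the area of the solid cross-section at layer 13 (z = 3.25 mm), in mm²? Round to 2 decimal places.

280.00 mm²

At z = 3.25 mm: the cube (footprint 16×17.5) is included at this height (area 280.00 mm²). Overall, the cross-section is a single solid region. Net area = 280.00 mm².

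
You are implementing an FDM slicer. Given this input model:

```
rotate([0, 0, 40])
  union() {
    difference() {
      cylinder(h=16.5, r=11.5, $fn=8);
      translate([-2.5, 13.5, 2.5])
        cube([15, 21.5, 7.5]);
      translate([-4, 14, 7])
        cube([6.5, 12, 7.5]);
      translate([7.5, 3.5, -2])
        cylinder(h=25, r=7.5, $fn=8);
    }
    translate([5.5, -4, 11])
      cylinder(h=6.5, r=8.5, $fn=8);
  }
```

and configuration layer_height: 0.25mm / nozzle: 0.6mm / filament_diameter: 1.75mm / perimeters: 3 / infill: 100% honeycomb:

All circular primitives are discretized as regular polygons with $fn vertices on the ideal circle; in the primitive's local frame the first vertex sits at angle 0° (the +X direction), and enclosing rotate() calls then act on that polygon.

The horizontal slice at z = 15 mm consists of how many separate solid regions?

At z = 15 mm: the cylinder: section is a regular 8-gon, circumradius r=11.5; the cube at (-2.5, 13.5) is absent (z outside [2.5, 10]); the cube at (-4, 14) is not intersected at this z (z outside [7, 14.5]); the r=7.5 cylinder at (7.5, 3.5) contributes a regular 8-gon of circumradius 7.5; Taking the first minus the rest: starting from the r=11.5 cylinder, the r=7.5 cylinder at (7.5, 3.5) partially overlaps it — only the 105.68 mm² overlap (of its 159.10 mm²) is removed, clipping the outline — 1 connected region; the cylinder at (5.5, -4): section is a regular 8-gon, circumradius r=8.5; Combining (union): the regions partially overlap (shared area 88.61 mm²), so overlapping operands fuse into one piece — 1 connected region; (rotated 40° about Z; rotation is an isometry so areas/perimeters/island counts are preserved). The result has 1 disconnected region.

1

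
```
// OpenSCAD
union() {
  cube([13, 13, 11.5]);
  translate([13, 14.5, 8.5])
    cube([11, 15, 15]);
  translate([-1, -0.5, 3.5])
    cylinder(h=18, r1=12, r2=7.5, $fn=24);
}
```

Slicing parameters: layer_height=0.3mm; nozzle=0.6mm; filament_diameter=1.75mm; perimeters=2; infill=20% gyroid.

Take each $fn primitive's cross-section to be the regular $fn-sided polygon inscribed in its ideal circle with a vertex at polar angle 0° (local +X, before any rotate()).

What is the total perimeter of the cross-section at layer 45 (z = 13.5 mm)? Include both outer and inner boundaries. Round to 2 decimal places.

At z = 13.5 mm: the cube is absent (z outside [0, 11.5]); the cube at (13, 14.5) is present — its section is the full 11×15 rectangle (perimeter 52.00 mm); the cone at (-1, -0.5) (r1=12→r2=7.5) has section circumradius 9.500 here — a regular 24-gon (perimeter = 2·24·9.500·sin(180°/24) = 59.52 mm); Taking the union: the 2 present regions are separate (no shared area or edge), so areas and boundary lengths simply add and each stays a separate island — boundary = 111.52 mm. Overall, the cross-section has 2 separate islands. Total boundary length (outer) = 111.52 mm.

111.52 mm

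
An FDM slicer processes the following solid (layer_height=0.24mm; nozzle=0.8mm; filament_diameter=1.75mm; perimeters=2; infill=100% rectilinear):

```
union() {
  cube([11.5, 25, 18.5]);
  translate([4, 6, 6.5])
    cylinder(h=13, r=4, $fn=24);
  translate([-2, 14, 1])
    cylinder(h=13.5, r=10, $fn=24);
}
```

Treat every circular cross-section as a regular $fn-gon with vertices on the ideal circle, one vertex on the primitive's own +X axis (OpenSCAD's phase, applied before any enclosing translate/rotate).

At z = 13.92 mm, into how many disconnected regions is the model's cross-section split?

1

At z = 13.92 mm: the cube is present — its section is the full 11.5×25 rectangle; the r=4 cylinder at (4, 6) gives a regular 24-gon of circumradius 4 (constant along its height); the r=10 cylinder at (-2, 14) gives a regular 24-gon of circumradius 10 (constant along its height); Merging all regions: the regions partially overlap (shared area 165.51 mm²), so overlapping operands fuse into one piece — 1 connected region. The result has 1 disconnected region.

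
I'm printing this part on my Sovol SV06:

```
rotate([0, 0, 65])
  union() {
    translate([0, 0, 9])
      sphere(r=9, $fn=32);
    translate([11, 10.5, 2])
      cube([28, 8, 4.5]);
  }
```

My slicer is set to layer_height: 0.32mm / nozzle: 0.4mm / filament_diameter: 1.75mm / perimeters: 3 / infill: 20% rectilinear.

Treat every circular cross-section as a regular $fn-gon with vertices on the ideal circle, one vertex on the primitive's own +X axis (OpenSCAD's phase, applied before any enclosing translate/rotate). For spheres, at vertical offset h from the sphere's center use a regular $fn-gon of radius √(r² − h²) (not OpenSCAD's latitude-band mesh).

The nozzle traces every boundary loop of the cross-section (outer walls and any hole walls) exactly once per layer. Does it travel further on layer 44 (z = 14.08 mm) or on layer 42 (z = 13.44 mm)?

layer 42 (z = 13.44 mm)

Layer 44 (z = 14.08): the r=9 sphere slices to a regular 32-gon of circumradius 7.429 (√(r²−h²) with h=5.08 from center) (perimeter = 2·32·7.429·sin(180°/32) = 46.60 mm); the cube at (11, 10.5) does not reach this height (z outside [2, 6.5]); Combining (union): only the r=9 sphere is present, so the union is just that shape — boundary = 46.60 mm; (whole slice rotated 65° about Z — lengths, areas and connectivity unchanged). So its perimeter = 46.60 mm. Layer 42 (z = 13.44): the sphere: section is a regular 32-gon, circumradius = √(r²−h²) = √(9²−4.44²) = 7.829 (perimeter = 2·32·7.829·sin(180°/32) = 49.11 mm); the cube at (11, 10.5) is not intersected at this z (z outside [2, 6.5]); Merging all regions: only the r=9 sphere is present, so the union is just that shape — boundary = 49.11 mm; (rotated 65° about Z; rotation is an isometry so areas/perimeters/island counts are preserved). So its perimeter = 49.11 mm. Layer 42 is larger (49.11 vs 46.60 mm).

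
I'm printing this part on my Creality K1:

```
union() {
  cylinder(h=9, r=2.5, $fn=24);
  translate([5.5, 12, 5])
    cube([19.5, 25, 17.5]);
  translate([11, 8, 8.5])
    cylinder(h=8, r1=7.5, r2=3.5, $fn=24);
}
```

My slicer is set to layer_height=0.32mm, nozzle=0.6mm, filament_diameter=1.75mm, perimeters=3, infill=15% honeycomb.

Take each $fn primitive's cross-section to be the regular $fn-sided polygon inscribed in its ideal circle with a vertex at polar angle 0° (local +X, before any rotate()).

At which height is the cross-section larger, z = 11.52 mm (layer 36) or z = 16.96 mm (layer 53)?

Layer 36 (z = 11.52): the cylinder does not reach this height (z outside [0, 9]); the cube at (5.5, 12) (footprint 19.5×25) is included at this height (area 487.50 mm²); the cone at (11, 8) (r1=7.5→r2=3.5) has section circumradius 5.990 here — a regular 24-gon (area = (24/2)·5.990²·sin(360°/24) = 111.44 mm²); Merging all regions: the regions partially overlap — summed areas 598.94 mm² minus the doubly-counted overlap 11.96 mm² gives 586.98 mm² — area = 586.98 mm². So its area = 586.98 mm². Layer 53 (z = 16.96): the cylinder does not reach this height (z outside [0, 9]); the cube at (5.5, 12) is present — its section is the full 19.5×25 rectangle (area 487.50 mm²); the cone at (11, 8) is not intersected at this z (z outside [8.5, 16.5]); Combining (union): only the 19.5×25 cube at (5.5, 12) is present, so the union is just that shape — area = 487.50 mm². So its area = 487.50 mm². Layer 36 is larger (586.98 vs 487.50 mm²).

layer 36 (z = 11.52 mm)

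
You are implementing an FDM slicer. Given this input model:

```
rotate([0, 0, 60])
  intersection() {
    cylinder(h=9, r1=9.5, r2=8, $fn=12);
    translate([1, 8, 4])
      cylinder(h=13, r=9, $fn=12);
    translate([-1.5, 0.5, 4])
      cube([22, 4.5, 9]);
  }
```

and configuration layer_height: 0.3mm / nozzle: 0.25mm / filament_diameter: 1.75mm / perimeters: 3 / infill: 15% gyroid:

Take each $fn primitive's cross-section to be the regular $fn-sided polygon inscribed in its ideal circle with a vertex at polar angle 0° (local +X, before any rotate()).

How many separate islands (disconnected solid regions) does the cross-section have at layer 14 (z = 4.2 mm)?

At z = 4.2 mm: the cone contributes a regular 12-gon of circumradius 8.800 (interpolated between r1=9.5 and r2=8 at t=0.467); the cylinder at (1, 8): section is a regular 12-gon, circumradius r=9; the 22×4.5 cube at (-1.5, 0.5) contributes its full rectangle; After intersecting: the r=9 cylinder at (1, 8) partially overlaps the cone; clipping to the common part keeps 102.55 mm²; the 22×4.5 cube at (-1.5, 0.5) partially overlaps the running intersection; clipping to the common part keeps 39.65 mm² — 1 connected region; (whole slice rotated 60° about Z — lengths, areas and connectivity unchanged). Overall, the cross-section is a single solid region. Island count = 1.

1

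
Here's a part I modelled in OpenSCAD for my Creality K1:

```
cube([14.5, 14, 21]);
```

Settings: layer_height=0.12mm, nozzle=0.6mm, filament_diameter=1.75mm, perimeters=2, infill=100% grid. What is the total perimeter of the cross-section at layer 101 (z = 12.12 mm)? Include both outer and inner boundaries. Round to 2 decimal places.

At z = 12.12 mm: the cube (footprint 14.5×14) is included at this height (perimeter 57.00 mm). Overall, the cross-section is a single solid region. Total boundary length (outer) = 57.00 mm.

57.00 mm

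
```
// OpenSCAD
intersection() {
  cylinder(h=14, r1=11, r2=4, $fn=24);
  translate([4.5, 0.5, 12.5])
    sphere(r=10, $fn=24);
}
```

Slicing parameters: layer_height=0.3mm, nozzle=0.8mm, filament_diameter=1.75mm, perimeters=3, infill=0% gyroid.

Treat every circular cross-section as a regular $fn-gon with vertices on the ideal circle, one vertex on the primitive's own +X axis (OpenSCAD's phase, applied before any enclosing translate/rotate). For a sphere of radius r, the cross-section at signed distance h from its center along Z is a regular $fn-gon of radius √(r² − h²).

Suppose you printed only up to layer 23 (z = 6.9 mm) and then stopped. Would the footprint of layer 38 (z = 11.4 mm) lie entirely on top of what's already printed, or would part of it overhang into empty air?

Compare the two slices. At z = 6.9: the cone: at t=0.493 of its height the radius interpolates to r₁+(r₂−r₁)t = 7.550, giving a regular 24-gon of that circumradius (area = (24/2)·7.550²·sin(360°/24) = 177.04 mm²); the r=10 sphere at (4.5, 0.5) slices to a regular 24-gon of circumradius 8.285 (√(r²−h²) with h=5.6 from center) (area = (24/2)·8.285²·sin(360°/24) = 213.18 mm²); After intersecting: the r=10 sphere at (4.5, 0.5) partially overlaps the cone; clipping to the common part keeps 123.83 mm² — area = 123.83 mm². At z = 11.4: the cone contributes a regular 24-gon of circumradius 5.300 (interpolated between r1=11 and r2=4 at t=0.814) (area = (24/2)·5.300²·sin(360°/24) = 87.24 mm²); the r=10 sphere at (4.5, 0.5) contributes a regular 24-gon of circumradius √(10²−1.1²) = 9.939 (area = (24/2)·9.939²·sin(360°/24) = 306.82 mm²); Taking the intersection: the cone lies inside the r=10 sphere at (4.5, 0.5), so it is kept whole — area = 87.24 mm². Checking containment: at z = 11.4 the cross-section extends beyond the z = 6.9 cross-section by about 11.38 mm².

part overhangs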